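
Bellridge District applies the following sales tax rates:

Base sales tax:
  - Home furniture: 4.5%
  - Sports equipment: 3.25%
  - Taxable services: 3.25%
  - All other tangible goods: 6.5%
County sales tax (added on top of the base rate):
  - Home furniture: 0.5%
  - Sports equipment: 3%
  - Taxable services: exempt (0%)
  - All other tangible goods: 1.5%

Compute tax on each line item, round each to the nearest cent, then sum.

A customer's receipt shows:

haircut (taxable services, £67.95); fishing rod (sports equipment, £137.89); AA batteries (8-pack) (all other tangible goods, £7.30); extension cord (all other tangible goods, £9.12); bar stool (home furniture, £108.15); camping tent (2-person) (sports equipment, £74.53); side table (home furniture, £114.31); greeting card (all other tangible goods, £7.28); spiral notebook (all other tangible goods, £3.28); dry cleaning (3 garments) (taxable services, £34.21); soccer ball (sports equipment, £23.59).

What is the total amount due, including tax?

Haircut £67.95: taxable services → 3.25% + 0% county = 3.25% → £2.21
Fishing rod £137.89: sports equipment → 3.25% + 3% county = 6.25% → £8.62
AA batteries (8-pack) £7.30: all other tangible goods → 6.5% + 1.5% county = 8% → £0.58
Extension cord £9.12: all other tangible goods → 6.5% + 1.5% county = 8% → £0.73
Bar stool £108.15: home furniture → 4.5% + 0.5% county = 5% → £5.41
Camping tent (2-person) £74.53: sports equipment → 3.25% + 3% county = 6.25% → £4.66
Side table £114.31: home furniture → 4.5% + 0.5% county = 5% → £5.72
Greeting card £7.28: all other tangible goods → 6.5% + 1.5% county = 8% → £0.58
Spiral notebook £3.28: all other tangible goods → 6.5% + 1.5% county = 8% → £0.26
Dry cleaning (3 garments) £34.21: taxable services → 3.25% + 0% county = 3.25% → £1.11
Soccer ball £23.59: sports equipment → 3.25% + 3% county = 6.25% → £1.47
Subtotal = £587.61; tax = £31.35; total due = £618.96

£618.96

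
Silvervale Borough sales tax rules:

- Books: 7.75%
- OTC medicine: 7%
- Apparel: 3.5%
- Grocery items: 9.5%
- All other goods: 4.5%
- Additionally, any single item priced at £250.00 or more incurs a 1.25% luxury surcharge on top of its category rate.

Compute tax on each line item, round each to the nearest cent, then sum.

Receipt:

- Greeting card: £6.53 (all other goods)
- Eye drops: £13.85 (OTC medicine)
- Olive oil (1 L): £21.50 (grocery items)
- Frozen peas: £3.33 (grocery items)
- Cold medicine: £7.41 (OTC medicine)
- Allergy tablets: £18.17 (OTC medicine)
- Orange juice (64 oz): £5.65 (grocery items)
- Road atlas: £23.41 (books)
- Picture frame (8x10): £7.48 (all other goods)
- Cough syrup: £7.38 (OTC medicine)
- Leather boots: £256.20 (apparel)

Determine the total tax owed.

Greeting card £6.53: all other goods → 4.5% → £0.29
Eye drops £13.85: OTC medicine → 7% → £0.97
Olive oil (1 L) £21.50: grocery items → 9.5% → £2.04
Frozen peas £3.33: grocery items → 9.5% → £0.32
Cold medicine £7.41: OTC medicine → 7% → £0.52
Allergy tablets £18.17: OTC medicine → 7% → £1.27
Orange juice (64 oz) £5.65: grocery items → 9.5% → £0.54
Road atlas £23.41: books → 7.75% → £1.81
Picture frame (8x10) £7.48: all other goods → 4.5% → £0.34
Cough syrup £7.38: OTC medicine → 7% → £0.52
Leather boots £256.20: apparel → 3.5% + 1.25% surcharge = 4.75% → £12.17
Total tax = £0.29 + £0.97 + £2.04 + £0.32 + £0.52 + £1.27 + £0.54 + £1.81 + £0.34 + £0.52 + £12.17 = £20.79

£20.79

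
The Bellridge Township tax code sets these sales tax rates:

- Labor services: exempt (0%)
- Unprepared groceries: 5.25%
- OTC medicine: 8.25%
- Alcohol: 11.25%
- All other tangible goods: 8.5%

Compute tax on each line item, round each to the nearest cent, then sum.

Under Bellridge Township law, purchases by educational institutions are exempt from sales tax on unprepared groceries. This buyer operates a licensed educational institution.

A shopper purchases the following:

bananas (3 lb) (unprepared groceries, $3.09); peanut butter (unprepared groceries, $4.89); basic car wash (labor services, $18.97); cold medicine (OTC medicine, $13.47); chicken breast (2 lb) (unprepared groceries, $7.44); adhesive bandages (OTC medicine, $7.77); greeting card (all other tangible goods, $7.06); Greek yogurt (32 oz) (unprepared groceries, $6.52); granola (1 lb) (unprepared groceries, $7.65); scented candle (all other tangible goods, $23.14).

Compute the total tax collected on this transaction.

Bananas (3 lb) $3.09: unprepared groceries, buyer-exempt → 0% → $0.00
Peanut butter $4.89: unprepared groceries, buyer-exempt → 0% → $0.00
Basic car wash $18.97: labor services → 0% → $0.00
Cold medicine $13.47: OTC medicine → 8.25% → $1.11
Chicken breast (2 lb) $7.44: unprepared groceries, buyer-exempt → 0% → $0.00
Adhesive bandages $7.77: OTC medicine → 8.25% → $0.64
Greeting card $7.06: all other tangible goods → 8.5% → $0.60
Greek yogurt (32 oz) $6.52: unprepared groceries, buyer-exempt → 0% → $0.00
Granola (1 lb) $7.65: unprepared groceries, buyer-exempt → 0% → $0.00
Scented candle $23.14: all other tangible goods → 8.5% → $1.97
Total tax = $1.11 + $0.64 + $0.60 + $1.97 = $4.32

$4.32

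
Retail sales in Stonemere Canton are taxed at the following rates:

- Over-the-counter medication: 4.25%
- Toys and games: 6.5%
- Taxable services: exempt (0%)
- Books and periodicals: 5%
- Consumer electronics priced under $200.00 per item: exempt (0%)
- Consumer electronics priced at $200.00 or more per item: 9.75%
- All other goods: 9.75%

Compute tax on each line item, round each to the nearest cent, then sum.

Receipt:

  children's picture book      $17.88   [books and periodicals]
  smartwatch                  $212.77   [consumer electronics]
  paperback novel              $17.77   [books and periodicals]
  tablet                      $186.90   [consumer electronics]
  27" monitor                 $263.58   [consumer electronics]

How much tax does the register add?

Children's picture book $17.88: books and periodicals → 5% → $0.89
Smartwatch $212.77: consumer electronics, $200.00 or more → 9.75% → $20.75
Paperback novel $17.77: books and periodicals → 5% → $0.89
Tablet $186.90: consumer electronics, under $200.00 → 0% → $0.00
27" monitor $263.58: consumer electronics, $200.00 or more → 9.75% → $25.70
Total tax = $0.89 + $20.75 + $0.89 + $25.70 = $48.23

$48.23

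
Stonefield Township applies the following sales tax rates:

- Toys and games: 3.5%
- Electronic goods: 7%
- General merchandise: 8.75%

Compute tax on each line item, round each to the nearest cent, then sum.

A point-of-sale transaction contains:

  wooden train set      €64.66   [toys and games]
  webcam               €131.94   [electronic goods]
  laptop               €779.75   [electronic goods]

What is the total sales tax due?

€66.08

Wooden train set €64.66: toys and games → 3.5% → €2.26
Webcam €131.94: electronic goods → 7% → €9.24
Laptop €779.75: electronic goods → 7% → €54.58
Total tax = €2.26 + €9.24 + €54.58 = €66.08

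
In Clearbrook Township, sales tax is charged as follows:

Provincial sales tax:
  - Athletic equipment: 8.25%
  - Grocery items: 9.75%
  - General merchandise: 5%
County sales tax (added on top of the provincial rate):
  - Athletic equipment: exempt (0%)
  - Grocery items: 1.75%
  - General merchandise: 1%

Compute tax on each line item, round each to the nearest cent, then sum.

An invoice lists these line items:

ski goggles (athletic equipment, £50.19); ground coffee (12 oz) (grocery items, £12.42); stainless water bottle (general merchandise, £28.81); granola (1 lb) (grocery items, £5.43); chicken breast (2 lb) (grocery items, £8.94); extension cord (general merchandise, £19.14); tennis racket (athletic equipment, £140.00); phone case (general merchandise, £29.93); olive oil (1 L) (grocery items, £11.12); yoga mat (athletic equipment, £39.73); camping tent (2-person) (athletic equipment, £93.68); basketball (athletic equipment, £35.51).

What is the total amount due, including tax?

Ski goggles £50.19: athletic equipment → 8.25% + 0% county = 8.25% → £4.14
Ground coffee (12 oz) £12.42: grocery items → 9.75% + 1.75% county = 11.5% → £1.43
Stainless water bottle £28.81: general merchandise → 5% + 1% county = 6% → £1.73
Granola (1 lb) £5.43: grocery items → 9.75% + 1.75% county = 11.5% → £0.62
Chicken breast (2 lb) £8.94: grocery items → 9.75% + 1.75% county = 11.5% → £1.03
Extension cord £19.14: general merchandise → 5% + 1% county = 6% → £1.15
Tennis racket £140.00: athletic equipment → 8.25% + 0% county = 8.25% → £11.55
Phone case £29.93: general merchandise → 5% + 1% county = 6% → £1.80
Olive oil (1 L) £11.12: grocery items → 9.75% + 1.75% county = 11.5% → £1.28
Yoga mat £39.73: athletic equipment → 8.25% + 0% county = 8.25% → £3.28
Camping tent (2-person) £93.68: athletic equipment → 8.25% + 0% county = 8.25% → £7.73
Basketball £35.51: athletic equipment → 8.25% + 0% county = 8.25% → £2.93
Subtotal = £474.90; tax = £38.67; total due = £513.57

£513.57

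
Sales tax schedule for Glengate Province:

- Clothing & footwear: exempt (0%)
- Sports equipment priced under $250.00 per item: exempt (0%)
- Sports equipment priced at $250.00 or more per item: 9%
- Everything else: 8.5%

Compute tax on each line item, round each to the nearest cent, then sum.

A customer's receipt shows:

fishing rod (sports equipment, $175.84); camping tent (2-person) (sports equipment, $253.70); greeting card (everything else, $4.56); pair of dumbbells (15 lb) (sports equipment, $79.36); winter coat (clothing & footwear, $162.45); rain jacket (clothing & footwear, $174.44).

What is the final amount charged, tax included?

$873.57

Fishing rod $175.84: sports equipment, under $250.00 → 0% → $0.00
Camping tent (2-person) $253.70: sports equipment, $250.00 or more → 9% → $22.83
Greeting card $4.56: everything else → 8.5% → $0.39
Pair of dumbbells (15 lb) $79.36: sports equipment, under $250.00 → 0% → $0.00
Winter coat $162.45: clothing & footwear → 0% → $0.00
Rain jacket $174.44: clothing & footwear → 0% → $0.00
Subtotal = $850.35; tax = $23.22; total due = $873.57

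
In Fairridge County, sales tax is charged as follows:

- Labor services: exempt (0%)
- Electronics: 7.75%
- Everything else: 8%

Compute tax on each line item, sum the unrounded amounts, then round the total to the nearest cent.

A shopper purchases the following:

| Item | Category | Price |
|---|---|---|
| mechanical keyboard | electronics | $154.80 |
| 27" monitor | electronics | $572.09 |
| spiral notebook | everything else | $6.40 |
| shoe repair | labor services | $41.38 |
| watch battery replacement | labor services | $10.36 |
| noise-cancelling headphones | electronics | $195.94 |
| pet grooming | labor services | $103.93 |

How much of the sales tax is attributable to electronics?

$71.52

Mechanical keyboard $154.80: electronics → 7.75% → $11.997
27" monitor $572.09: electronics → 7.75% → $44.336975
Noise-cancelling headphones $195.94: electronics → 7.75% → $15.18535
Tax on electronics: unrounded sum = $71.519325 → $71.52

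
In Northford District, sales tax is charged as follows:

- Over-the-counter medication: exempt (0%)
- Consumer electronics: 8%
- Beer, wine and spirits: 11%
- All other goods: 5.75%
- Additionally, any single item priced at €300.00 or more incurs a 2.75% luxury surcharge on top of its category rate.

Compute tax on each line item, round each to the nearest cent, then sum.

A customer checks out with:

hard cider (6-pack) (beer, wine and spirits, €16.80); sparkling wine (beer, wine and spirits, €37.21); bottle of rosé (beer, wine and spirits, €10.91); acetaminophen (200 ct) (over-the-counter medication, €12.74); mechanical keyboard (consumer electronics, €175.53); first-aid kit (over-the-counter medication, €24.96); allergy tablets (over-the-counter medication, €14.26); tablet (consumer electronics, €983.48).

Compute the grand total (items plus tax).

€1402.79

Hard cider (6-pack) €16.80: beer, wine and spirits → 11% → €1.85
Sparkling wine €37.21: beer, wine and spirits → 11% → €4.09
Bottle of rosé €10.91: beer, wine and spirits → 11% → €1.20
Acetaminophen (200 ct) €12.74: over-the-counter medication → 0% → €0.00
Mechanical keyboard €175.53: consumer electronics → 8% → €14.04
First-aid kit €24.96: over-the-counter medication → 0% → €0.00
Allergy tablets €14.26: over-the-counter medication → 0% → €0.00
Tablet €983.48: consumer electronics → 8% + 2.75% surcharge = 10.75% → €105.72
Subtotal = €1275.89; tax = €126.90; total due = €1402.79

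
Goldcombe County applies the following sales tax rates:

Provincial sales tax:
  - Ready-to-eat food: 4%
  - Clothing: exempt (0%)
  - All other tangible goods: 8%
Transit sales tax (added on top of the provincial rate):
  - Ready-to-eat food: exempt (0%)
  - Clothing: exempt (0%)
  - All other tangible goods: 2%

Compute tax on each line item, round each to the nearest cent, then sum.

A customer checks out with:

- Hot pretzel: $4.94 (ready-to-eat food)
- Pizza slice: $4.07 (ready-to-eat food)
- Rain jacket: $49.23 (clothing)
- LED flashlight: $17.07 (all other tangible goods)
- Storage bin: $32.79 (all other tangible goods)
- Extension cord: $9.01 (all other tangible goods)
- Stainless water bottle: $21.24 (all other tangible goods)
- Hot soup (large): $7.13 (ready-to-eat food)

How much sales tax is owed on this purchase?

Hot pretzel $4.94: ready-to-eat food → 4% + 0% transit = 4% → $0.20
Pizza slice $4.07: ready-to-eat food → 4% + 0% transit = 4% → $0.16
Rain jacket $49.23: clothing → 0% + 0% transit = 0% → $0.00
LED flashlight $17.07: all other tangible goods → 8% + 2% transit = 10% → $1.71
Storage bin $32.79: all other tangible goods → 8% + 2% transit = 10% → $3.28
Extension cord $9.01: all other tangible goods → 8% + 2% transit = 10% → $0.90
Stainless water bottle $21.24: all other tangible goods → 8% + 2% transit = 10% → $2.12
Hot soup (large) $7.13: ready-to-eat food → 4% + 0% transit = 4% → $0.29
Total tax = $0.20 + $0.16 + $1.71 + $3.28 + $0.90 + $2.12 + $0.29 = $8.66

$8.66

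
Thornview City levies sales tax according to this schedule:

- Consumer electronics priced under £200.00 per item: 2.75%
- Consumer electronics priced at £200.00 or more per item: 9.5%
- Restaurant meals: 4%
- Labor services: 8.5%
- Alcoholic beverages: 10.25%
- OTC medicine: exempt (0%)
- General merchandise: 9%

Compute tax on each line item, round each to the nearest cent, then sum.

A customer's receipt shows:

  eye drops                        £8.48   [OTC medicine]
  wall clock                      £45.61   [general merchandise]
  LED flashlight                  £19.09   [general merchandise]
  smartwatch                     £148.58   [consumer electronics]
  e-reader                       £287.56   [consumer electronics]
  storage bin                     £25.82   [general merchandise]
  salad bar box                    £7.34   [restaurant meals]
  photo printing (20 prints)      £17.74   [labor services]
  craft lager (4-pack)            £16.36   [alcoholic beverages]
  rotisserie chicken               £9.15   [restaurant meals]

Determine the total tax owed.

Eye drops £8.48: OTC medicine → 0% → £0.00
Wall clock £45.61: general merchandise → 9% → £4.10
LED flashlight £19.09: general merchandise → 9% → £1.72
Smartwatch £148.58: consumer electronics, under £200.00 → 2.75% → £4.09
E-reader £287.56: consumer electronics, £200.00 or more → 9.5% → £27.32
Storage bin £25.82: general merchandise → 9% → £2.32
Salad bar box £7.34: restaurant meals → 4% → £0.29
Photo printing (20 prints) £17.74: labor services → 8.5% → £1.51
Craft lager (4-pack) £16.36: alcoholic beverages → 10.25% → £1.68
Rotisserie chicken £9.15: restaurant meals → 4% → £0.37
Total tax = £4.10 + £1.72 + £4.09 + £27.32 + £2.32 + £0.29 + £1.51 + £1.68 + £0.37 = £43.40

£43.40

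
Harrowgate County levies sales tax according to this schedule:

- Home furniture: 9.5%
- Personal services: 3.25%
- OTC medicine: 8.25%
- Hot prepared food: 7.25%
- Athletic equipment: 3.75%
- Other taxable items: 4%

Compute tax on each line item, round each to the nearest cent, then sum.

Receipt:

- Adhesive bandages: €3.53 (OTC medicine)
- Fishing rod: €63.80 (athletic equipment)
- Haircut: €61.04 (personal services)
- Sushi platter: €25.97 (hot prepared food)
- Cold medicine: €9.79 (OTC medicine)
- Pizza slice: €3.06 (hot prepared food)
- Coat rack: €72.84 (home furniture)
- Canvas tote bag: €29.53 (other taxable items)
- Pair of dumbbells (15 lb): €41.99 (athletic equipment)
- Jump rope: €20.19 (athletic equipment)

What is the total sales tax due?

€18.00

Adhesive bandages €3.53: OTC medicine → 8.25% → €0.29
Fishing rod €63.80: athletic equipment → 3.75% → €2.39
Haircut €61.04: personal services → 3.25% → €1.98
Sushi platter €25.97: hot prepared food → 7.25% → €1.88
Cold medicine €9.79: OTC medicine → 8.25% → €0.81
Pizza slice €3.06: hot prepared food → 7.25% → €0.22
Coat rack €72.84: home furniture → 9.5% → €6.92
Canvas tote bag €29.53: other taxable items → 4% → €1.18
Pair of dumbbells (15 lb) €41.99: athletic equipment → 3.75% → €1.57
Jump rope €20.19: athletic equipment → 3.75% → €0.76
Total tax = €0.29 + €2.39 + €1.98 + €1.88 + €0.81 + €0.22 + €6.92 + €1.18 + €1.57 + €0.76 = €18.00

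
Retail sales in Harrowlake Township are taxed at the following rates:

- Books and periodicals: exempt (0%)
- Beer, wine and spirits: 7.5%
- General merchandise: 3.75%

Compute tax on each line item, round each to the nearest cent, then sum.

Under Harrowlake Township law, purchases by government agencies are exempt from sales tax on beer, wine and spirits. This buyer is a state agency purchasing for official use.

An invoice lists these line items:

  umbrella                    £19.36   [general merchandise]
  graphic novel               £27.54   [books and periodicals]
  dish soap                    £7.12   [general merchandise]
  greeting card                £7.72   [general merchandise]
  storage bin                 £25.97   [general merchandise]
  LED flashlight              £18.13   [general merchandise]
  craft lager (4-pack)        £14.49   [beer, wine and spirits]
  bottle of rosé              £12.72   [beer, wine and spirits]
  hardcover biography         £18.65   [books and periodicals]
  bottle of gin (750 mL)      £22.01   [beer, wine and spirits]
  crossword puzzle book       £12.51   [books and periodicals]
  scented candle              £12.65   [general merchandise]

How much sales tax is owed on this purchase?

£3.41

Umbrella £19.36: general merchandise → 3.75% → £0.73
Graphic novel £27.54: books and periodicals → 0% → £0.00
Dish soap £7.12: general merchandise → 3.75% → £0.27
Greeting card £7.72: general merchandise → 3.75% → £0.29
Storage bin £25.97: general merchandise → 3.75% → £0.97
LED flashlight £18.13: general merchandise → 3.75% → £0.68
Craft lager (4-pack) £14.49: beer, wine and spirits, buyer-exempt → 0% → £0.00
Bottle of rosé £12.72: beer, wine and spirits, buyer-exempt → 0% → £0.00
Hardcover biography £18.65: books and periodicals → 0% → £0.00
Bottle of gin (750 mL) £22.01: beer, wine and spirits, buyer-exempt → 0% → £0.00
Crossword puzzle book £12.51: books and periodicals → 0% → £0.00
Scented candle £12.65: general merchandise → 3.75% → £0.47
Total tax = £0.73 + £0.27 + £0.29 + £0.97 + £0.68 + £0.47 = £3.41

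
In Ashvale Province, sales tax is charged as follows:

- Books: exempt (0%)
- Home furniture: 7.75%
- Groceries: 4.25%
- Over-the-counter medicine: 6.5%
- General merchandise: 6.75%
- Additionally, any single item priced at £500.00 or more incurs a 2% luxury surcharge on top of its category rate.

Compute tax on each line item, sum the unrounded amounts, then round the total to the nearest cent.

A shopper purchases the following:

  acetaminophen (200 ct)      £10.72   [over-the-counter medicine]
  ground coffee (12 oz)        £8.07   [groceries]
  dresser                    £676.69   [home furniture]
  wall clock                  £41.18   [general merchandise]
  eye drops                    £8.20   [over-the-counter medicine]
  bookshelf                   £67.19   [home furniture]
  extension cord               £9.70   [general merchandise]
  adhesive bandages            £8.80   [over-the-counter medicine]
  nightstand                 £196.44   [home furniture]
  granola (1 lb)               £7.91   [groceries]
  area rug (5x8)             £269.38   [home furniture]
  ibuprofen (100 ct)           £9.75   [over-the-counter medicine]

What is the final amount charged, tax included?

£1427.86

Acetaminophen (200 ct) £10.72: over-the-counter medicine → 6.5% → £0.6968
Ground coffee (12 oz) £8.07: groceries → 4.25% → £0.342975
Dresser £676.69: home furniture → 7.75% + 2% surcharge = 9.75% → £65.977275
Wall clock £41.18: general merchandise → 6.75% → £2.77965
Eye drops £8.20: over-the-counter medicine → 6.5% → £0.533
Bookshelf £67.19: home furniture → 7.75% → £5.207225
Extension cord £9.70: general merchandise → 6.75% → £0.65475
Adhesive bandages £8.80: over-the-counter medicine → 6.5% → £0.572
Nightstand £196.44: home furniture → 7.75% → £15.2241
Granola (1 lb) £7.91: groceries → 4.25% → £0.336175
Area rug (5x8) £269.38: home furniture → 7.75% → £20.87695
Ibuprofen (100 ct) £9.75: over-the-counter medicine → 6.5% → £0.63375
Subtotal = £1314.03; unrounded tax = £113.83465 → £113.83; total due = £1427.86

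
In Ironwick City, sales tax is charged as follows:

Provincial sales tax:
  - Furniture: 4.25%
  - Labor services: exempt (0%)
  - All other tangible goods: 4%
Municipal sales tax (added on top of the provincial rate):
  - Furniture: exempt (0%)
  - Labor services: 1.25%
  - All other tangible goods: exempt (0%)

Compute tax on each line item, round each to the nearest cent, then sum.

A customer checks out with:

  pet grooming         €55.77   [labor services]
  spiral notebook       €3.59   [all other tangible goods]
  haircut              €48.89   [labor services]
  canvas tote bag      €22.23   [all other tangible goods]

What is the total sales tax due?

Pet grooming €55.77: labor services → 0% + 1.25% municipal = 1.25% → €0.70
Spiral notebook €3.59: all other tangible goods → 4% + 0% municipal = 4% → €0.14
Haircut €48.89: labor services → 0% + 1.25% municipal = 1.25% → €0.61
Canvas tote bag €22.23: all other tangible goods → 4% + 0% municipal = 4% → €0.89
Total tax = €0.70 + €0.14 + €0.61 + €0.89 = €2.34

€2.34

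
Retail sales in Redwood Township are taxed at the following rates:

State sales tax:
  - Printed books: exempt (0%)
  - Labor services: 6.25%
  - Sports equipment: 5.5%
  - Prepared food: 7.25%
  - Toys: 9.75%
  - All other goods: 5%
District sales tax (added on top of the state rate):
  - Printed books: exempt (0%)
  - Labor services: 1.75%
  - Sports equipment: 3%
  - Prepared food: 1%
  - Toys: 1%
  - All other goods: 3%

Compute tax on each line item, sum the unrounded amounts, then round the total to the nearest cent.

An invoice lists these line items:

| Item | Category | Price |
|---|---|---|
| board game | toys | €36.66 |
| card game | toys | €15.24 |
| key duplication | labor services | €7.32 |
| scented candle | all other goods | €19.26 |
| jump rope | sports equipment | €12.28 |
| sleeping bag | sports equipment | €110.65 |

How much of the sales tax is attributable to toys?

Board game €36.66: toys → 9.75% + 1% district = 10.75% → €3.94095
Card game €15.24: toys → 9.75% + 1% district = 10.75% → €1.6383
Tax on toys: unrounded sum = €5.57925 → €5.58

€5.58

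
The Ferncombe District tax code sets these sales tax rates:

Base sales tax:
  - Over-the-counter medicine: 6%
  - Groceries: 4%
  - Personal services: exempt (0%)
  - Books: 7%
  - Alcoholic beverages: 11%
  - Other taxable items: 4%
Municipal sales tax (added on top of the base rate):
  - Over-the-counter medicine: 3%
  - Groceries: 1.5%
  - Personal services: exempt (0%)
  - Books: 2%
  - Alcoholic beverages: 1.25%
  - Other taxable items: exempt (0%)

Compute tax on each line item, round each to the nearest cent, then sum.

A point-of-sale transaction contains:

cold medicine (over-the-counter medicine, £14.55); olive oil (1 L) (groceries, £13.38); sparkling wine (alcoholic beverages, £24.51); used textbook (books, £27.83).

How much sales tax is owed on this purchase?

£7.55

Cold medicine £14.55: over-the-counter medicine → 6% + 3% municipal = 9% → £1.31
Olive oil (1 L) £13.38: groceries → 4% + 1.5% municipal = 5.5% → £0.74
Sparkling wine £24.51: alcoholic beverages → 11% + 1.25% municipal = 12.25% → £3.00
Used textbook £27.83: books → 7% + 2% municipal = 9% → £2.50
Total tax = £1.31 + £0.74 + £3.00 + £2.50 = £7.55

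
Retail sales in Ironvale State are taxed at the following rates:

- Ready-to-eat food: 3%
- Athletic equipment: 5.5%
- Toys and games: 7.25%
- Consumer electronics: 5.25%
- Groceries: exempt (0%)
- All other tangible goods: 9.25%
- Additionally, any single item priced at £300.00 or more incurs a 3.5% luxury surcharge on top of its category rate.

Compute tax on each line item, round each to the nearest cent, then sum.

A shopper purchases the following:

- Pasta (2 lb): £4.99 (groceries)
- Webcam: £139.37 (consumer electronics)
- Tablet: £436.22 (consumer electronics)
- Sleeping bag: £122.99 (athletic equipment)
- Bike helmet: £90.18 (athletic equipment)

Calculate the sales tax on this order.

Pasta (2 lb) £4.99: groceries → 0% → £0.00
Webcam £139.37: consumer electronics → 5.25% → £7.32
Tablet £436.22: consumer electronics → 5.25% + 3.5% surcharge = 8.75% → £38.17
Sleeping bag £122.99: athletic equipment → 5.5% → £6.76
Bike helmet £90.18: athletic equipment → 5.5% → £4.96
Total tax = £7.32 + £38.17 + £6.76 + £4.96 = £57.21

£57.21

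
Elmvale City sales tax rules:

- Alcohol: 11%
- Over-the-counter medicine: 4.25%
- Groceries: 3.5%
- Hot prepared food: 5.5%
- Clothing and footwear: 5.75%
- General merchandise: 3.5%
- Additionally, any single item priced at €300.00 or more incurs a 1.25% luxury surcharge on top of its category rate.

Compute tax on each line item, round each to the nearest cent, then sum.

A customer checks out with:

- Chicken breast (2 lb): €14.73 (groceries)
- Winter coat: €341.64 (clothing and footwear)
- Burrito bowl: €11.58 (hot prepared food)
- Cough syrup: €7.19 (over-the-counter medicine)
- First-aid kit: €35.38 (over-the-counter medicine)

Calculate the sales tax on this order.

€26.88

Chicken breast (2 lb) €14.73: groceries → 3.5% → €0.52
Winter coat €341.64: clothing and footwear → 5.75% + 1.25% surcharge = 7% → €23.91
Burrito bowl €11.58: hot prepared food → 5.5% → €0.64
Cough syrup €7.19: over-the-counter medicine → 4.25% → €0.31
First-aid kit €35.38: over-the-counter medicine → 4.25% → €1.50
Total tax = €0.52 + €23.91 + €0.64 + €0.31 + €1.50 = €26.88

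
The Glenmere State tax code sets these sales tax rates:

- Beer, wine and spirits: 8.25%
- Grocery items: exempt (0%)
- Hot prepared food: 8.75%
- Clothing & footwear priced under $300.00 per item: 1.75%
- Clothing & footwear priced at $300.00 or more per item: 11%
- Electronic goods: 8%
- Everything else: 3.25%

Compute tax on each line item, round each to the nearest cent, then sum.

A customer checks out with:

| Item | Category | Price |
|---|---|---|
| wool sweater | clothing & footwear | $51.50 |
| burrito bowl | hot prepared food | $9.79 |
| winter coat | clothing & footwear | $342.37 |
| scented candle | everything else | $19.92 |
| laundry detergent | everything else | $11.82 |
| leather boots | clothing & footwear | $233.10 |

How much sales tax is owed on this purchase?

Wool sweater $51.50: clothing & footwear, under $300.00 → 1.75% → $0.90
Burrito bowl $9.79: hot prepared food → 8.75% → $0.86
Winter coat $342.37: clothing & footwear, $300.00 or more → 11% → $37.66
Scented candle $19.92: everything else → 3.25% → $0.65
Laundry detergent $11.82: everything else → 3.25% → $0.38
Leather boots $233.10: clothing & footwear, under $300.00 → 1.75% → $4.08
Total tax = $0.90 + $0.86 + $37.66 + $0.65 + $0.38 + $4.08 = $44.53

$44.53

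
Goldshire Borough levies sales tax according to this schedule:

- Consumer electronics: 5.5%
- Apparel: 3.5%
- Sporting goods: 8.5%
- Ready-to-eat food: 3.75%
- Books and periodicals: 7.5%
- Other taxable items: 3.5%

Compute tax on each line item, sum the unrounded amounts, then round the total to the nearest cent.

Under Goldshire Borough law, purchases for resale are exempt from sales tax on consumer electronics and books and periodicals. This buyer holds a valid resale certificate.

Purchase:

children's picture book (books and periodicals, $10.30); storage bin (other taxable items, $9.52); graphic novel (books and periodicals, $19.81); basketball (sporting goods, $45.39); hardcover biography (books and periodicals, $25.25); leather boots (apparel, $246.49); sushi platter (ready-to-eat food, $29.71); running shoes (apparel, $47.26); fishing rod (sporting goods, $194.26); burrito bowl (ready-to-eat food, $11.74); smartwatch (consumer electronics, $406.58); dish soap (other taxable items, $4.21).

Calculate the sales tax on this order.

$32.69

Children's picture book $10.30: books and periodicals, buyer-exempt → 0% → $0.00
Storage bin $9.52: other taxable items → 3.5% → $0.3332
Graphic novel $19.81: books and periodicals, buyer-exempt → 0% → $0.00
Basketball $45.39: sporting goods → 8.5% → $3.85815
Hardcover biography $25.25: books and periodicals, buyer-exempt → 0% → $0.00
Leather boots $246.49: apparel → 3.5% → $8.62715
Sushi platter $29.71: ready-to-eat food → 3.75% → $1.114125
Running shoes $47.26: apparel → 3.5% → $1.6541
Fishing rod $194.26: sporting goods → 8.5% → $16.5121
Burrito bowl $11.74: ready-to-eat food → 3.75% → $0.44025
Smartwatch $406.58: consumer electronics, buyer-exempt → 0% → $0.00
Dish soap $4.21: other taxable items → 3.5% → $0.14735
Unrounded tax sum = $32.686425 → $32.69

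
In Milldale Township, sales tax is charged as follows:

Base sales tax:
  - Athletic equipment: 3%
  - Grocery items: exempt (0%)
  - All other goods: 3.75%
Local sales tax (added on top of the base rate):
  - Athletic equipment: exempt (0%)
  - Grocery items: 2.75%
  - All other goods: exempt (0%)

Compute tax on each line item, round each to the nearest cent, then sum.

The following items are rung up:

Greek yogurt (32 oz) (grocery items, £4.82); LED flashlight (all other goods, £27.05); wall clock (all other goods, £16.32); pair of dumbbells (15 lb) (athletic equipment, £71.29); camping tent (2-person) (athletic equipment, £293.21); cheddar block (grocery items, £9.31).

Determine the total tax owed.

Greek yogurt (32 oz) £4.82: grocery items → 0% + 2.75% local = 2.75% → £0.13
LED flashlight £27.05: all other goods → 3.75% + 0% local = 3.75% → £1.01
Wall clock £16.32: all other goods → 3.75% + 0% local = 3.75% → £0.61
Pair of dumbbells (15 lb) £71.29: athletic equipment → 3% + 0% local = 3% → £2.14
Camping tent (2-person) £293.21: athletic equipment → 3% + 0% local = 3% → £8.80
Cheddar block £9.31: grocery items → 0% + 2.75% local = 2.75% → £0.26
Total tax = £0.13 + £1.01 + £0.61 + £2.14 + £8.80 + £0.26 = £12.95

£12.95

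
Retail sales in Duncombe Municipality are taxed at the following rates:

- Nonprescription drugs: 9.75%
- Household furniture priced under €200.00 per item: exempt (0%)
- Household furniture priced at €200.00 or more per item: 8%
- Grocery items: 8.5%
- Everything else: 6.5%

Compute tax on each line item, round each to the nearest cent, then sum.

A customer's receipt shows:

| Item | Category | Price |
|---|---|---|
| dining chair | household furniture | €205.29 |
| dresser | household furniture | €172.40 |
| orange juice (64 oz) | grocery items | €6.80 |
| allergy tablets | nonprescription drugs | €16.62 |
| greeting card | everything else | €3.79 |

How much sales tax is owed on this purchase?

€18.87

Dining chair €205.29: household furniture, €200.00 or more → 8% → €16.42
Dresser €172.40: household furniture, under €200.00 → 0% → €0.00
Orange juice (64 oz) €6.80: grocery items → 8.5% → €0.58
Allergy tablets €16.62: nonprescription drugs → 9.75% → €1.62
Greeting card €3.79: everything else → 6.5% → €0.25
Total tax = €16.42 + €0.58 + €1.62 + €0.25 = €18.87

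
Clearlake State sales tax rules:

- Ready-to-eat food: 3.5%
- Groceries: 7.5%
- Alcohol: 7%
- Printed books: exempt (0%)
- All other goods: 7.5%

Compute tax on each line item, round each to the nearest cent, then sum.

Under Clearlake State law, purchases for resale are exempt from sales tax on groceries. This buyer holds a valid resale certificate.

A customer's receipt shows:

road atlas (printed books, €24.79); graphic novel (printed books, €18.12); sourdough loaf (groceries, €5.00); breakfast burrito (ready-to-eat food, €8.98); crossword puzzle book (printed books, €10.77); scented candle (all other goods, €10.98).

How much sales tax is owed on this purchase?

€1.13

Road atlas €24.79: printed books → 0% → €0.00
Graphic novel €18.12: printed books → 0% → €0.00
Sourdough loaf €5.00: groceries, buyer-exempt → 0% → €0.00
Breakfast burrito €8.98: ready-to-eat food → 3.5% → €0.31
Crossword puzzle book €10.77: printed books → 0% → €0.00
Scented candle €10.98: all other goods → 7.5% → €0.82
Total tax = €0.31 + €0.82 = €1.13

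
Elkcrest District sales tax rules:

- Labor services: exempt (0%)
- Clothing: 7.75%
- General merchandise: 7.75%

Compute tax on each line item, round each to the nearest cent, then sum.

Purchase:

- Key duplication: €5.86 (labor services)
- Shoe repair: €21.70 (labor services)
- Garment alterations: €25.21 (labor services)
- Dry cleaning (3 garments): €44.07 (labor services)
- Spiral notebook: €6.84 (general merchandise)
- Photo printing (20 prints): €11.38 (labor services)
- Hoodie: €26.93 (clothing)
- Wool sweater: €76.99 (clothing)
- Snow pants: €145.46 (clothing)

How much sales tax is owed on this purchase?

€19.86

Key duplication €5.86: labor services → 0% → €0.00
Shoe repair €21.70: labor services → 0% → €0.00
Garment alterations €25.21: labor services → 0% → €0.00
Dry cleaning (3 garments) €44.07: labor services → 0% → €0.00
Spiral notebook €6.84: general merchandise → 7.75% → €0.53
Photo printing (20 prints) €11.38: labor services → 0% → €0.00
Hoodie €26.93: clothing → 7.75% → €2.09
Wool sweater €76.99: clothing → 7.75% → €5.97
Snow pants €145.46: clothing → 7.75% → €11.27
Total tax = €0.53 + €2.09 + €5.97 + €11.27 = €19.86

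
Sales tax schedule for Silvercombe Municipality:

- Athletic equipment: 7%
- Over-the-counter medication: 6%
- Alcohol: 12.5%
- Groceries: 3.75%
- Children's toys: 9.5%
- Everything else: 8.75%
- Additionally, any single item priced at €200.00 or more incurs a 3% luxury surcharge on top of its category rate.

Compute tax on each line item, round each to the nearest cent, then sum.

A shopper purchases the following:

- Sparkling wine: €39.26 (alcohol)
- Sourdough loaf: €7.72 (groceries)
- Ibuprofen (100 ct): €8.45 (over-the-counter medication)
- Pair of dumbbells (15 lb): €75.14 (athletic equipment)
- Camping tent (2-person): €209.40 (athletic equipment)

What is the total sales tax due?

Sparkling wine €39.26: alcohol → 12.5% → €4.91
Sourdough loaf €7.72: groceries → 3.75% → €0.29
Ibuprofen (100 ct) €8.45: over-the-counter medication → 6% → €0.51
Pair of dumbbells (15 lb) €75.14: athletic equipment → 7% → €5.26
Camping tent (2-person) €209.40: athletic equipment → 7% + 3% surcharge = 10% → €20.94
Total tax = €4.91 + €0.29 + €0.51 + €5.26 + €20.94 = €31.91

€31.91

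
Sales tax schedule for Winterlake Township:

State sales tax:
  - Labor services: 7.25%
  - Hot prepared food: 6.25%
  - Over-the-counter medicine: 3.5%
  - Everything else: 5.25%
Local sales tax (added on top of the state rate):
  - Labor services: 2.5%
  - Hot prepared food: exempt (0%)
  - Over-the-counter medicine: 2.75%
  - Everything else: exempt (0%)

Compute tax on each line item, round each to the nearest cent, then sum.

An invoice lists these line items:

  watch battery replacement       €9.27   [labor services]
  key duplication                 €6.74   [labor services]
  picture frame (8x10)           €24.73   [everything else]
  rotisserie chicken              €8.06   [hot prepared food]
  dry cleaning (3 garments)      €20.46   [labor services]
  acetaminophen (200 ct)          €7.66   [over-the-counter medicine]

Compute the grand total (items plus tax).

€82.75

Watch battery replacement €9.27: labor services → 7.25% + 2.5% local = 9.75% → €0.90
Key duplication €6.74: labor services → 7.25% + 2.5% local = 9.75% → €0.66
Picture frame (8x10) €24.73: everything else → 5.25% + 0% local = 5.25% → €1.30
Rotisserie chicken €8.06: hot prepared food → 6.25% + 0% local = 6.25% → €0.50
Dry cleaning (3 garments) €20.46: labor services → 7.25% + 2.5% local = 9.75% → €1.99
Acetaminophen (200 ct) €7.66: over-the-counter medicine → 3.5% + 2.75% local = 6.25% → €0.48
Subtotal = €76.92; tax = €5.83; total due = €82.75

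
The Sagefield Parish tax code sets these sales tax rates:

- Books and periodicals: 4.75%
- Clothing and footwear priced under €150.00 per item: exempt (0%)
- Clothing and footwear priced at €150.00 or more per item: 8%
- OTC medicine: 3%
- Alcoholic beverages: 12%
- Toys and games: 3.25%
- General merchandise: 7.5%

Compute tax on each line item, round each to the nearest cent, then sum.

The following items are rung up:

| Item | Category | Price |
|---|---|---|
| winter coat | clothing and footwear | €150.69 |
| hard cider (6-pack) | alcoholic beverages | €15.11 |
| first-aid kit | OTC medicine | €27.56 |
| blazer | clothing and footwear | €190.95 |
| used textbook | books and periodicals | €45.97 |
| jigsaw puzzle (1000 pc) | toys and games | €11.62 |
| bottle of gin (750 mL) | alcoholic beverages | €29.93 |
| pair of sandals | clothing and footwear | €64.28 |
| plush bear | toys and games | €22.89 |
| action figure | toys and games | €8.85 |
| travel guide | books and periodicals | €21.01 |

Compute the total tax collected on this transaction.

Winter coat €150.69: clothing and footwear, €150.00 or more → 8% → €12.06
Hard cider (6-pack) €15.11: alcoholic beverages → 12% → €1.81
First-aid kit €27.56: OTC medicine → 3% → €0.83
Blazer €190.95: clothing and footwear, €150.00 or more → 8% → €15.28
Used textbook €45.97: books and periodicals → 4.75% → €2.18
Jigsaw puzzle (1000 pc) €11.62: toys and games → 3.25% → €0.38
Bottle of gin (750 mL) €29.93: alcoholic beverages → 12% → €3.59
Pair of sandals €64.28: clothing and footwear, under €150.00 → 0% → €0.00
Plush bear €22.89: toys and games → 3.25% → €0.74
Action figure €8.85: toys and games → 3.25% → €0.29
Travel guide €21.01: books and periodicals → 4.75% → €1.00
Total tax = €12.06 + €1.81 + €0.83 + €15.28 + €2.18 + €0.38 + €3.59 + €0.74 + €0.29 + €1.00 = €38.16

€38.16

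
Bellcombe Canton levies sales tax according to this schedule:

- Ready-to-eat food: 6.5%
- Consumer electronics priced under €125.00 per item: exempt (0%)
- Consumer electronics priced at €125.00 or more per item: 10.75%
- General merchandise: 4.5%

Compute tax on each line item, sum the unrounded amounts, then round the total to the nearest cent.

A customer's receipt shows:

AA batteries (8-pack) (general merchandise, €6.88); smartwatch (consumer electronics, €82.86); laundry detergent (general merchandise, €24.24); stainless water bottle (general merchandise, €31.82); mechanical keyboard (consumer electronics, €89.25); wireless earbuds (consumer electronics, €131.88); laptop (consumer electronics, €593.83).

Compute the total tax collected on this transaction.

€80.85

AA batteries (8-pack) €6.88: general merchandise → 4.5% → €0.3096
Smartwatch €82.86: consumer electronics, under €125.00 → 0% → €0.00
Laundry detergent €24.24: general merchandise → 4.5% → €1.0908
Stainless water bottle €31.82: general merchandise → 4.5% → €1.4319
Mechanical keyboard €89.25: consumer electronics, under €125.00 → 0% → €0.00
Wireless earbuds €131.88: consumer electronics, €125.00 or more → 10.75% → €14.1771
Laptop €593.83: consumer electronics, €125.00 or more → 10.75% → €63.836725
Unrounded tax sum = €80.846125 → €80.85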